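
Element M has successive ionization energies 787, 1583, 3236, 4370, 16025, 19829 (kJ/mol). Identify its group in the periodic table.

Look for the largest jump between consecutive ionization energies: IE5/IE4 ≈ 3.7, far larger than any earlier ratio.
That jump marks the point where a core electron is being removed. So the atom has 4 valence electrons.
A main-group element with 4 valence electrons is in group 14.

Group 14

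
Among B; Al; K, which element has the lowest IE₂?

Al

After 1 electron has been removed, what remains? B⁺ still has 2 valence electrons; Al⁺ still has 2 valence electrons; K⁺ is the bare [Ar] core.
Breaking into a closed-shell core is much more expensive than removing a leftover valence electron — K has the largest IE_2 here.
Valence configurations: B⁺ [He]2s², Al⁺ [Ne]3s².
Tabulated IE_2 (kJ/mol): B 2427, Al 1817, K 3052.
Overall IE_2 order: Al < B < K.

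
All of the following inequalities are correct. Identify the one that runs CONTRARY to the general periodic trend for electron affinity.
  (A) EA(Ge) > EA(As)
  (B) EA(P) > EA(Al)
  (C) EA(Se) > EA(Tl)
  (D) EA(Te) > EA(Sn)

(A)

The general trend: electron affinity increases across a period and decreases down a group.
(A) Ge (period 4, group 14) vs As (period 4, group 15): the stated order contradicts the simple trend.
(B) P (period 3, group 15) vs Al (period 3, group 13): the stated order agrees with the simple trend.
(C) Se (period 4, group 16) vs Tl (period 6, group 13): the stated order agrees with the simple trend.
(D) Te (period 5, group 16) vs Sn (period 5, group 14): the stated order agrees with the simple trend.
The exception is (A): adding an electron to As's half-filled 4p³ is unfavourable, so Ge (4p²) has the more exothermic EA.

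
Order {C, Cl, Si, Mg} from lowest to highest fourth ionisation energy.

Si, Cl, C, Mg

After 3 electrons have been removed, what remains? C³⁺ still has 1 valence electron; Cl³⁺ still has 4 valence electrons; Si³⁺ still has 1 valence electron; Mg³⁺ is already 1 electron into the core.
Pulling an electron out of a noble-gas core costs far more than removing a remaining valence electron, so Mg sits at the high end of IE_4.
Valence configurations: C³⁺ [He]2s¹, Cl³⁺ [Ne]3s²3p², Si³⁺ [Ne]3s¹.
The numbers (kJ/mol): C 6223, Cl 5159, Si 4356, Mg 10543.
So the fourth ionization energies run Si < Cl < C < Mg.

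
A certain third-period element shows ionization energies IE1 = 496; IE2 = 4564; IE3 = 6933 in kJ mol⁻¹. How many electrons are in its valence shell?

1

Look for the largest jump between consecutive ionization energies: IE2/IE1 ≈ 9.2, far larger than any earlier ratio.
That jump marks the point where a core electron is being removed. So the atom has 1 valence electron.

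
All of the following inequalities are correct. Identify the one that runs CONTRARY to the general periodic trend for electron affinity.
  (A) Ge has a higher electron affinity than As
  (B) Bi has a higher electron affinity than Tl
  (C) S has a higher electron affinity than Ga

The general trend: electron affinity increases across a period and decreases down a group.
(A) Ge (period 4, group 14) vs As (period 4, group 15): the stated order contradicts the simple trend.
(B) Bi (period 6, group 15) vs Tl (period 6, group 13): the stated order agrees with the simple trend.
(C) S (period 3, group 16) vs Ga (period 4, group 13): the stated order agrees with the simple trend.
The exception is (A): adding an electron to As's half-filled 4p³ is unfavourable, so Ge (4p²) has the more exothermic EA.

(A)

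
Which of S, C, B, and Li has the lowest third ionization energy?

S

The third ionization energy removes an electron from the +2 ion. For each element: S²⁺ still has 4 valence electrons; C²⁺ still has 2 valence electrons; B²⁺ still has 1 valence electron; Li²⁺ is already 1 electron into the core.
Breaking into a closed-shell core is much more expensive than removing a leftover valence electron — Li has the largest IE_3 here.
Valence configurations: S²⁺ [Ne]3s²3p², C²⁺ [He]2s², B²⁺ [He]2s¹.
Approximate IE_3 values (kJ/mol): S 3357, C 4620, B 3660, Li 11815.
Hence IE_3: S < B < C < Li.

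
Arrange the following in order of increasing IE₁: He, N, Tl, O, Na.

Removing the outermost electron gets harder across a period and easier down a group.
Neither a single period nor a single group — weigh both effects.
Tl > Na: period and group pull opposite ways; the across-period shift dominates (589 vs 496 kJ/mol).
O > Tl: both effects reinforce here, so O is clearly the higher of the two.
N > O: this pair runs against the simple trend — see the exception note.
He > N: relative to N, both the across-period and down-group shifts push He's first ionization energy up.
Note the exception: N has a higher first ionization energy than O, contrary to the simple trend — pairing an electron in O's 2p⁴ costs repulsion energy, so O ionizes more easily than half-filled N (2p³).
Tabulated first ionization energy (kJ/mol): He 2372, N 1402, O 1314, Na 496, Tl 589.
So from lowest to highest: Na < Tl < O < N < He.

Na, Tl, O, N, He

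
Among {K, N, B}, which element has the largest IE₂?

Consider each +1 ion: K⁺ is the bare [Ar] core; N⁺ still has 4 valence electrons; B⁺ still has 2 valence electrons.
Core electrons are held far more tightly than valence electrons, so K tops the IE_2 order.
Valence configurations: N⁺ [He]2s²2p², B⁺ [He]2s².
Approximate IE_2 values (kJ/mol): K 3052, N 2856, B 2427.
Overall IE_2 order: B < N < K.

K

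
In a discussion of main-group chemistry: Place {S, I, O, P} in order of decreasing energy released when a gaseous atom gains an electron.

I > S > O > P

O is in period 2, group 16; P is in period 3, group 15; S is in period 3, group 16; I is in period 5, group 17.
Atoms with high Z_eff and room in the valence shell (especially the halogens) have the most exothermic electron affinities.
Neither a single period nor a single group — weigh both effects.
O > P: both effects reinforce here, so O is clearly the higher of the two.
S > O: this pair runs against the simple trend — see the exception note.
I > S: the two effects oppose for this pair; the across-period effect wins (295 vs 200 kJ/mol).
Note the exception: S has a higher electron affinity than O, contrary to the simple trend — the compact 2p subshell of O repels the added electron more than S's larger 3p does.
For reference (kJ/mol): O 141, P 72, S 200, I 295.
So from highest to lowest: I > S > O > P.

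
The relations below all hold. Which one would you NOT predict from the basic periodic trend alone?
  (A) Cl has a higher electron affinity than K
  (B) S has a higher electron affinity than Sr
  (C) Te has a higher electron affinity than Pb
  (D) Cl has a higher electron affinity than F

(D)

The general trend: electron affinity increases across a period and decreases down a group.
(A) Cl (period 3, group 17) vs K (period 4, group 1): the stated order agrees with the simple trend.
(B) S (period 3, group 16) vs Sr (period 5, group 2): the stated order agrees with the simple trend.
(C) Te (period 5, group 16) vs Pb (period 6, group 14): the stated order agrees with the simple trend.
(D) Cl (period 3, group 17) vs F (period 2, group 17): the stated order contradicts the simple trend.
The exception is (D): F's small 2p subshell makes the incoming electron feel strong e⁻–e⁻ repulsion, so Cl actually releases more energy on gaining an electron.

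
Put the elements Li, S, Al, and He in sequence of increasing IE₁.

Li < Al < S < He

He is in period 1, group 18; Li is in period 2, group 1; Al is in period 3, group 13; S is in period 3, group 16.
Across a period the outer electron is held more tightly (higher IE₁); down a group it sits in a higher shell, more shielded, and comes off more easily.
Neither a single period nor a single group — weigh both effects.
Al > Li: period and group pull opposite ways; the across-period shift dominates (578 vs 520 kJ/mol).
S > Al: both are in period 3; the period trend gives S the larger value.
He > S: both effects reinforce here, so He is clearly the higher of the two.
Tabulated first ionization energy (kJ/mol): He 2372, Li 520, Al 578, S 1000.
So from lowest to highest: Li < Al < S < He.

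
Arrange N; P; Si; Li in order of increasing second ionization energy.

Consider each +1 ion: N⁺ still has 4 valence electrons; P⁺ still has 4 valence electrons; Si⁺ still has 3 valence electrons; Li⁺ is the bare [He] core.
Breaking into a closed-shell core is much more expensive than removing a leftover valence electron — Li has the largest IE_2 here.
Valence configurations: N⁺ [He]2s²2p², P⁺ [Ne]3s²3p², Si⁺ [Ne]3s²3p¹.
The numbers (kJ/mol): N 2856, P 1907, Si 1577, Li 7298.
So the second ionization energies run Si < P < N < Li.

Si < P < N < Li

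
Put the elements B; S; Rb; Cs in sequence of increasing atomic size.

Atomic radius shrinks across a period as nuclear charge pulls the same shell inward, and grows down a group as new shells are added.
These span different periods and groups, so the two trends combine.
S > B: the two effects oppose for this pair; the down-group effect wins (103 vs 85 pm).
Rb > S: relative to S, both the across-period and down-group shifts push Rb's atomic radius up.
Cs > Rb: Cs sits below Rb in group 1, so the down-group effect alone puts Cs larger.
Approximate values (pm): B 85, S 103, Rb 210, Cs 232.
So from smallest to largest: B < S < Rb < Cs.

B < S < Rb < Cs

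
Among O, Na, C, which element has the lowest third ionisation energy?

C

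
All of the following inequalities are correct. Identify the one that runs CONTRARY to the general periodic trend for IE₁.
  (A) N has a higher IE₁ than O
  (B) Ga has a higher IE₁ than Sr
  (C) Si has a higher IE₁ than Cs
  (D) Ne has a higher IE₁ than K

(A)

The general trend: IE₁ increases across a period and decreases down a group.
(A) N (period 2, group 15) vs O (period 2, group 16): the stated order contradicts the simple trend.
(B) Ga (period 4, group 13) vs Sr (period 5, group 2): the stated order agrees with the simple trend.
(C) Si (period 3, group 14) vs Cs (period 6, group 1): the stated order agrees with the simple trend.
(D) Ne (period 2, group 18) vs K (period 4, group 1): the stated order agrees with the simple trend.
The exception is (A): pairing an electron in O's 2p⁴ costs repulsion energy, so O ionizes more easily than half-filled N (2p³).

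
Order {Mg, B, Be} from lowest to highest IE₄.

Mg < Be < B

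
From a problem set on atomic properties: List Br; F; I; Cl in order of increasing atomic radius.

F < Cl < Br < I

Radius decreases left→right (rising Z_eff, same n) and increases top→bottom (higher n).
All are in group 17, so atomic radius increases down the group.
So from smallest to largest: F < Cl < Br < I.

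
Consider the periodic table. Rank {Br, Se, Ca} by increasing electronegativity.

Ca, Se, Br

Ca is in period 4, group 2; Se is in period 4, group 16; Br is in period 4, group 17.
Electronegativity increases across a period and decreases down a group, tracking effective nuclear charge and atomic size.
All lie in period 4, so electronegativity increases left to right.
So from lowest to highest: Ca < Se < Br.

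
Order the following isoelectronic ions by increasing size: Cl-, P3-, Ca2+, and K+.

Ca2+ < K+ < Cl- < P3-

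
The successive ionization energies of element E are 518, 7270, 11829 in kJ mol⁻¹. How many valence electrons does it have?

1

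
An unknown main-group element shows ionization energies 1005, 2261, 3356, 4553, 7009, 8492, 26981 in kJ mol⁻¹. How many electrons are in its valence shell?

Look for the largest jump between consecutive ionization energies: IE7/IE6 ≈ 3.2, far larger than any earlier ratio.
That jump marks the point where a core electron is being removed. So the atom has 6 valence electrons.

6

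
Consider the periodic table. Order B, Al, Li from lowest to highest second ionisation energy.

Al, B, Li

The second ionization energy removes an electron from the +1 ion. For each element: B⁺ still has 2 valence electrons; Al⁺ still has 2 valence electrons; Li⁺ is the bare [He] core.
Breaking into a closed-shell core is much more expensive than removing a leftover valence electron — Li has the largest IE_2 here.
Valence configurations: B⁺ [He]2s², Al⁺ [Ne]3s².
Tabulated IE_2 (kJ/mol): B 2427, Al 1817, Li 7298.
Putting it together, IE_2: Al < B < Li.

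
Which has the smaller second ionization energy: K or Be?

Be

IE_2 is the cost of taking one more electron from the +1 cation: K⁺ is the bare [Ar] core; Be⁺ still has 1 valence electron.
Breaking into a closed-shell core is much more expensive than removing a leftover valence electron — K has the largest IE_2 here.
The numbers (kJ/mol): K 3052, Be 1757.
Overall IE_2 order: Be < K.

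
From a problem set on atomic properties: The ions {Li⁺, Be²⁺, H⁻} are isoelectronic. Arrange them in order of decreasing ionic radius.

All of these have 2 electrons, so size is governed by nuclear charge alone: the more protons, the stronger the pull on the same electron cloud, and the smaller the ion.
Nuclear charges: Be²⁺ (Z=4), Li⁺ (Z=3), H⁻ (Z=1).
Largest to smallest: H⁻ > Li⁺ > Be²⁺.

H⁻, Li⁺, Be²⁺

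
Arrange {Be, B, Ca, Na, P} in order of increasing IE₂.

IE_2 is the cost of taking one more electron from the +1 cation: Be⁺ still has 1 valence electron; B⁺ still has 2 valence electrons; Ca⁺ still has 1 valence electron; Na⁺ is the bare [Ne] core; P⁺ still has 4 valence electrons.
Core electrons are held far more tightly than valence electrons, so Na tops the IE_2 order.
Valence configurations: Be⁺ [He]2s¹, B⁺ [He]2s², Ca⁺ [Ar]4s¹, P⁺ [Ne]3s²3p².
The numbers (kJ/mol): Be 1757, B 2427, Ca 1145, Na 4562, P 1907.
Overall IE_2 order: Ca < Be < P < B < Na.

Ca < Be < P < B < Na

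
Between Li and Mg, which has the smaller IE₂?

Mg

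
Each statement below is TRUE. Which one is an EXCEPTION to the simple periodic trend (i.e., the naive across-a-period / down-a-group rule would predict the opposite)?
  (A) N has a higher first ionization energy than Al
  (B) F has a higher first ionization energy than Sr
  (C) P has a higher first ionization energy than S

The general trend: first ionization energy increases across a period and decreases down a group.
(A) N (period 2, group 15) vs Al (period 3, group 13): the stated order agrees with the simple trend.
(B) F (period 2, group 17) vs Sr (period 5, group 2): the stated order agrees with the simple trend.
(C) P (period 3, group 15) vs S (period 3, group 16): the stated order contradicts the simple trend.
The exception is (C): S (3p⁴) ionizes more easily than half-filled P (3p³) because the paired 3p electron in S is pushed out by e⁻–e⁻ repulsion.

(C)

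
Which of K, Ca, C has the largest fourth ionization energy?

Ca

After 3 electrons have been removed, what remains? K³⁺ is already 2 electrons into the core; Ca³⁺ is already 1 electron into the core; C³⁺ still has 1 valence electron.
Usually core removal costs more than valence removal, but here the competition is close: a tightly held n=2 valence electron can cost more to remove than an n=3 core electron, so the actual values have to decide it.
The numbers (kJ/mol): K 5877, Ca 6491, C 6223.
Overall IE_4 order: K < C < Ca.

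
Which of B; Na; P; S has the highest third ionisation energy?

Na

Consider each +2 ion: B²⁺ still has 1 valence electron; Na²⁺ is already 1 electron into the core; P²⁺ still has 3 valence electrons; S²⁺ still has 4 valence electrons.
Breaking into a closed-shell core is much more expensive than removing a leftover valence electron — Na has the largest IE_3 here.
Valence configurations: B²⁺ [He]2s¹, P²⁺ [Ne]3s²3p¹, S²⁺ [Ne]3s²3p².
Tabulated IE_3 (kJ/mol): B 3660, Na 6910, P 2914, S 3357.
Putting it together, IE_3: P < S < B < Na.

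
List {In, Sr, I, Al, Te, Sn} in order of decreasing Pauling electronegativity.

I, Te, Sn, In, Al, Sr

Al is in period 3, group 13; Sr is in period 5, group 2; In is in period 5, group 13; Sn is in period 5, group 14; Te is in period 5, group 16; I is in period 5, group 17.
Electronegativity increases across a period and decreases down a group, tracking effective nuclear charge and atomic size.
Neither a single period nor a single group — weigh both effects.
Al > Sr: relative to Sr, both the across-period and down-group shifts push Al's electronegativity up.
In > Al: this pair runs against the simple trend — see the exception note.
Sn > In: both are in period 5; the period trend gives Sn the larger value.
Te > Sn: both are in period 5; the period trend gives Te the larger value.
I > Te: both are in period 5; the period trend gives I the larger value.
Note the exception: In has a higher electronegativity than Al, contrary to the simple trend — poor shielding by filled d (and f) subshells raises the heavier element's effective nuclear charge more than the simple down-group trend predicts.
Tabulated electronegativity (Pauling): Al 1.61, Sr 0.95, In 1.78, Sn 1.96, Te 2.10, I 2.66.
So from highest to lowest: I > Te > Sn > In > Al > Sr.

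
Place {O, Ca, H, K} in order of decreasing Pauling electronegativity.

O, H, Ca, K

H is in period 1, group 1; O is in period 2, group 16; K is in period 4, group 1; Ca is in period 4, group 2.
Atoms toward the upper right of the periodic table pull bonding electrons most strongly.
Here both period and group differ, so the two effects have to be weighed against each other.
Ca > K: both are in period 4; the period trend gives Ca the larger value.
H > Ca: the two effects oppose for this pair; the down-group effect wins (2.20 vs 1.00).
O > H: the two effects oppose for this pair; the across-period effect wins (3.44 vs 2.20).
Tabulated electronegativity (Pauling): H 2.20, O 3.44, K 0.82, Ca 1.00.
So from highest to lowest: O > H > Ca > K.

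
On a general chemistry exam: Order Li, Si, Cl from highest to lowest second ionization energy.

Li > Cl > Si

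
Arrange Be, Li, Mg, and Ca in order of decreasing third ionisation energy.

Be > Li > Mg > Ca

After 2 electrons have been removed, what remains? Be²⁺ is the bare [He] core; Li²⁺ is already 1 electron into the core; Mg²⁺ is the bare [Ne] core; Ca²⁺ is the bare [Ar] core.
All of these are removing an electron from a noble-gas core or deeper; the smaller core (lower principal quantum number) is held far more tightly, and within a period the higher nuclear charge binds the same core more tightly.
The numbers (kJ/mol): Be 14849, Li 11815, Mg 7733, Ca 4912.
So the third ionization energies run Ca < Mg < Li < Be.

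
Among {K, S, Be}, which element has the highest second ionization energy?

K

Consider each +1 ion: K⁺ is the bare [Ar] core; S⁺ still has 5 valence electrons; Be⁺ still has 1 valence electron.
Breaking into a closed-shell core is much more expensive than removing a leftover valence electron — K has the largest IE_2 here.
Valence configurations: S⁺ [Ne]3s²3p³, Be⁺ [He]2s¹.
Tabulated IE_2 (kJ/mol): K 3052, S 2252, Be 1757.
So the second ionization energies run Be < S < K.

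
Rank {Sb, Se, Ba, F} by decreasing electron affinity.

F, Se, Sb, Ba

F is in period 2, group 17; Se is in period 4, group 16; Sb is in period 5, group 15; Ba is in period 6, group 2.
Electron affinity generally becomes more exothermic across a period toward the halogens and less exothermic down a group.
Neither a single period nor a single group — weigh both effects.
Sb > Ba: both effects reinforce here, so Sb is clearly the higher of the two.
Se > Sb: both effects reinforce here, so Se is clearly the higher of the two.
F > Se: both effects reinforce here, so F is clearly the higher of the two.
Tabulated electron affinity (kJ/mol): F 328, Se 195, Sb 103, Ba 14.
So from highest to lowest: F > Se > Sb > Ba.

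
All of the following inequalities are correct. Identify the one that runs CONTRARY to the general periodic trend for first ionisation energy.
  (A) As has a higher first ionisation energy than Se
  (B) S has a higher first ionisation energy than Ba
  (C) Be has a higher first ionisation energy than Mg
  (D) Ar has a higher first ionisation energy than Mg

(A)

The general trend: first ionisation energy increases across a period and decreases down a group.
(A) As (period 4, group 15) vs Se (period 4, group 16): the stated order contradicts the simple trend.
(B) S (period 3, group 16) vs Ba (period 6, group 2): the stated order agrees with the simple trend.
(C) Be (period 2, group 2) vs Mg (period 3, group 2): the stated order agrees with the simple trend.
(D) Ar (period 3, group 18) vs Mg (period 3, group 2): the stated order agrees with the simple trend.
The exception is (A): Se (4p⁴) ionizes more easily than half-filled As (4p³).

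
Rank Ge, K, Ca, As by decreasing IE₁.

As, Ge, Ca, K

IE₁ increases left→right with effective nuclear charge and decreases top→bottom as the valence shell moves farther out.
All lie in period 4, so first ionization energy increases left to right.
So from highest to lowest: As > Ge > Ca > K.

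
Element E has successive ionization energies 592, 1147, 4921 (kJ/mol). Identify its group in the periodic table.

Look for the largest jump between consecutive ionization energies: IE3/IE2 ≈ 4.3, far larger than any earlier ratio.
That jump marks the point where a core electron is being removed. So the atom has 2 valence electrons.
A main-group element with 2 valence electrons is in group 2.

Group 2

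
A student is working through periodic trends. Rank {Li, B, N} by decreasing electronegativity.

Li is in period 2, group 1; B is in period 2, group 13; N is in period 2, group 15.
Atoms toward the upper right of the periodic table pull bonding electrons most strongly.
All lie in period 2, so electronegativity increases left to right.
So from highest to lowest: N > B > Li.

N, B, Li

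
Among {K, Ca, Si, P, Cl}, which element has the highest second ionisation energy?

K

After 1 electron has been removed, what remains? K⁺ is the bare [Ar] core; Ca⁺ still has 1 valence electron; Si⁺ still has 3 valence electrons; P⁺ still has 4 valence electrons; Cl⁺ still has 6 valence electrons.
Breaking into a closed-shell core is much more expensive than removing a leftover valence electron — K has the largest IE_2 here.
Valence configurations: Ca⁺ [Ar]4s¹, Si⁺ [Ne]3s²3p¹, P⁺ [Ne]3s²3p², Cl⁺ [Ne]3s²3p⁴.
The numbers (kJ/mol): K 3052, Ca 1145, Si 1577, P 1907, Cl 2298.
Overall IE_2 order: Ca < Si < P < Cl < K.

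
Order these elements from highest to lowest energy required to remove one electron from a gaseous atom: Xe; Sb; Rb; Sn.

Xe, Sb, Sn, Rb

First ionization energy rises across a period (greater Z_eff holds electrons more tightly) and falls down a group (valence electrons are farther from the nucleus).
All lie in period 5, so first ionization energy increases left to right.
So from highest to lowest: Xe > Sb > Sn > Rb.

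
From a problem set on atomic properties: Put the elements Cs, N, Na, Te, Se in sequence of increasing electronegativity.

Cs, Na, Te, Se, N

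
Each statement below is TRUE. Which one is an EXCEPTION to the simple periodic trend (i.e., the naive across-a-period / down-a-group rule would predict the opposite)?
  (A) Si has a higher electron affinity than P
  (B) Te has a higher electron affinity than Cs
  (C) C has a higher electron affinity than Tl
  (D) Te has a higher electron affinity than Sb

The general trend: electron affinity increases across a period and decreases down a group.
(A) Si (period 3, group 14) vs P (period 3, group 15): the stated order contradicts the simple trend.
(B) Te (period 5, group 16) vs Cs (period 6, group 1): the stated order agrees with the simple trend.
(C) C (period 2, group 14) vs Tl (period 6, group 13): the stated order agrees with the simple trend.
(D) Te (period 5, group 16) vs Sb (period 5, group 15): the stated order agrees with the simple trend.
The exception is (A): adding an electron to P's half-filled 3p³ is unfavourable, so Si (3p²) has the more exothermic EA.

(A)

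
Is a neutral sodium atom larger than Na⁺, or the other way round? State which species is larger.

Forming Na⁺ removes 1 electron from Na. Fewer electrons for the same nuclear charge means less shielding and a higher Z_eff on the remaining electrons, and for main-group metals the entire outer shell is lost.
A cation is smaller than its parent atom: Na⁺ < Na.

Na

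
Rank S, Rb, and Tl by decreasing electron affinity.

S > Rb > Tl

EA tends to increase across a period and decrease down a group, though the pattern is less regular than for IE or radius.
Here both period and group differ, so the two effects have to be weighed against each other.
Rb > Tl: period and group pull opposite ways; the down-group shift dominates (47 vs 19 kJ/mol).
S > Rb: relative to Rb, both the across-period and down-group shifts push S's electron affinity up.
For reference (kJ/mol): S 200, Rb 47, Tl 19.
So from highest to lowest: S > Rb > Tl.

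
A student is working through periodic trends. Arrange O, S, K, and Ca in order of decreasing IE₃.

After 2 electrons have been removed, what remains? O²⁺ still has 4 valence electrons; S²⁺ still has 4 valence electrons; K²⁺ is already 1 electron into the core; Ca²⁺ is the bare [Ar] core.
Usually core removal costs more than valence removal, but here the competition is close: a tightly held n=2 valence electron can cost more to remove than an n=3 core electron, so the actual values have to decide it.
Valence configurations: O²⁺ [He]2s²2p², S²⁺ [Ne]3s²3p².
Tabulated IE_3 (kJ/mol): O 5300, S 3357, K 4420, Ca 4912.
Hence IE_3: S < K < Ca < O.

O, Ca, K, S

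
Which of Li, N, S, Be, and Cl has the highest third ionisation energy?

Be

IE_3 is the cost of taking one more electron from the +2 cation: Li²⁺ is already 1 electron into the core; N²⁺ still has 3 valence electrons; S²⁺ still has 4 valence electrons; Be²⁺ is the bare [He] core; Cl²⁺ still has 5 valence electrons.
Core electrons are held far more tightly than valence electrons, so Li and Be top the IE_3 order.
Valence configurations: N²⁺ [He]2s²2p¹, S²⁺ [Ne]3s²3p², Cl²⁺ [Ne]3s²3p³.
The numbers (kJ/mol): Li 11815, N 4578, S 3357, Be 14849, Cl 3822.
Hence IE_3: S < Cl < N < Li < Be.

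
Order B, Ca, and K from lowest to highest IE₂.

IE_2 is the cost of taking one more electron from the +1 cation: B⁺ still has 2 valence electrons; Ca⁺ still has 1 valence electron; K⁺ is the bare [Ar] core.
Pulling an electron out of a noble-gas core costs far more than removing a remaining valence electron, so K sits at the high end of IE_2.
Valence configurations: B⁺ [He]2s², Ca⁺ [Ar]4s¹.
Tabulated IE_2 (kJ/mol): B 2427, Ca 1145, K 3052.
Hence IE_2: Ca < B < K.

Ca, B, K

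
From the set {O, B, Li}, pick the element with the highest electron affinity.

O

Li is in period 2, group 1; B is in period 2, group 13; O is in period 2, group 16.
Adding an electron releases more energy for atoms nearer the top right (short of the noble gases).
All lie in period 2; the across-period trend (electron affinity increases left to right) applies, with the exception below.
Note the exception: Li has a higher electron affinity than B, contrary to the simple trend — B's ns²np¹ configuration gives only a small electron affinity — the sparsely filled np subshell binds an added electron weakly.
Approximate values (kJ/mol): Li 60, B 27, O 141.
The highest electron affinity among these belongs to O.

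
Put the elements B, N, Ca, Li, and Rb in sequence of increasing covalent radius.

N < B < Li < Ca < Rb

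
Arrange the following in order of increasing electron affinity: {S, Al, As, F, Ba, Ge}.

Atoms with high Z_eff and room in the valence shell (especially the halogens) have the most exothermic electron affinities.
Here both period and group differ, so the two effects have to be weighed against each other.
Al > Ba: both effects reinforce here, so Al is clearly the higher of the two.
As > Al: the two effects oppose for this pair; the across-period effect wins (78 vs 42 kJ/mol).
Ge > As: this pair runs against the simple trend — see the exception note.
S > Ge: both effects reinforce here, so S is clearly the higher of the two.
F > S: both effects reinforce here, so F is clearly the higher of the two.
Note the exception: Ge has a higher electron affinity than As, contrary to the simple trend — adding an electron to As's half-filled 4p³ is unfavourable, so Ge (4p²) has the more exothermic EA.
Approximate values (kJ/mol): F 328, Al 42, S 200, Ge 119, As 78, Ba 14.
So from lowest to highest: Ba < Al < As < Ge < S < F.

Ba < Al < As < Ge < S < F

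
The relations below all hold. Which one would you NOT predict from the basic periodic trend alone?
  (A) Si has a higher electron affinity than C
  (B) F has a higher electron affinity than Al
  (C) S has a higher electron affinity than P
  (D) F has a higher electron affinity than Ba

(A)

The general trend: electron affinity increases across a period and decreases down a group.
(A) Si (period 3, group 14) vs C (period 2, group 14): the stated order contradicts the simple trend.
(B) F (period 2, group 17) vs Al (period 3, group 13): the stated order agrees with the simple trend.
(C) S (period 3, group 16) vs P (period 3, group 15): the stated order agrees with the simple trend.
(D) F (period 2, group 17) vs Ba (period 6, group 2): the stated order agrees with the simple trend.
The exception is (A): Si's larger, more diffuse 3p orbitals accept an added electron slightly more readily than C's compact 2p.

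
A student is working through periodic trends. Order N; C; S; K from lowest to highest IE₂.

S < C < N < K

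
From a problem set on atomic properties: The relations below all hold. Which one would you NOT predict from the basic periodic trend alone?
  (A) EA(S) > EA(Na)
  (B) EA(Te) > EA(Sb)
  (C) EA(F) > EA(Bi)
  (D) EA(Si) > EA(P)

(D)

The general trend: electron affinity increases across a period and decreases down a group.
(A) S (period 3, group 16) vs Na (period 3, group 1): the stated order agrees with the simple trend.
(B) Te (period 5, group 16) vs Sb (period 5, group 15): the stated order agrees with the simple trend.
(C) F (period 2, group 17) vs Bi (period 6, group 15): the stated order agrees with the simple trend.
(D) Si (period 3, group 14) vs P (period 3, group 15): the stated order contradicts the simple trend.
The exception is (D): adding an electron to P's half-filled 3p³ is unfavourable, so Si (3p²) has the more exothermic EA.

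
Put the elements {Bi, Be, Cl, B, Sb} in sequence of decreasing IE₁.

IE₁ increases left→right with effective nuclear charge and decreases top→bottom as the valence shell moves farther out.
These span different periods and groups, so the two trends combine.
B > Bi: the two effects oppose for this pair; the down-group effect wins (801 vs 703 kJ/mol).
Sb > B: period and group pull opposite ways; the across-period shift dominates (831 vs 801 kJ/mol).
Be > Sb: the two effects oppose for this pair; the down-group effect wins (900 vs 831 kJ/mol).
Cl > Be: the two effects oppose for this pair; the across-period effect wins (1251 vs 900 kJ/mol).
Note the exception: Be has a higher first ionization energy than B, contrary to the simple trend — removing B's lone 2p electron is easier than breaking Be's filled 2s².
Tabulated first ionization energy (kJ/mol): Be 900, B 801, Cl 1251, Sb 831, Bi 703.
So from highest to lowest: Cl > Be > Sb > B > Bi.

Cl, Be, Sb, B, Bi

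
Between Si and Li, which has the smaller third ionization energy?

The third ionization energy removes an electron from the +2 ion. For each element: Si²⁺ still has 2 valence electrons; Li²⁺ is already 1 electron into the core.
Pulling an electron out of a noble-gas core costs far more than removing a remaining valence electron, so Li sits at the high end of IE_3.
The numbers (kJ/mol): Si 3232, Li 11815.
Hence IE_3: Si < Li.

Si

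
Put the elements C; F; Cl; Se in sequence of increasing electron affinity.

C is in period 2, group 14; F is in period 2, group 17; Cl is in period 3, group 17; Se is in period 4, group 16.
EA tends to increase across a period and decrease down a group, though the pattern is less regular than for IE or radius.
Neither a single period nor a single group — weigh both effects.
Se > C: the two effects oppose for this pair; the across-period effect wins (195 vs 122 kJ/mol).
F > Se: relative to Se, both the across-period and down-group shifts push F's electron affinity up.
Cl > F: this pair runs against the simple trend — see the exception note.
Note the exception: Cl has a higher electron affinity than F, contrary to the simple trend — F's small 2p subshell makes the incoming electron feel strong e⁻–e⁻ repulsion, so Cl actually releases more energy on gaining an electron.
Approximate values (kJ/mol): C 122, F 328, Cl 349, Se 195.
So from lowest to highest: C < Se < F < Cl.

C, Se, F, Cl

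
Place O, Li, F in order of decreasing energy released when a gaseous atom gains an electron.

Li is in period 2, group 1; O is in period 2, group 16; F is in period 2, group 17.
EA tends to increase across a period and decrease down a group, though the pattern is less regular than for IE or radius.
All lie in period 2, so electron affinity increases left to right.
So from highest to lowest: F > O > Li.

F > O > Li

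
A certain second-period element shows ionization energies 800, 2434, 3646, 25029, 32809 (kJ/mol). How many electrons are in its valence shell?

3

Look for the largest jump between consecutive ionization energies: IE4/IE3 ≈ 6.9, far larger than any earlier ratio.
That jump marks the point where a core electron is being removed. So the atom has 3 valence electrons.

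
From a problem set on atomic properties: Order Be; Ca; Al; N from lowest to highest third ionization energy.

Al, N, Ca, Be

The third ionization energy removes an electron from the +2 ion. For each element: Be²⁺ is the bare [He] core; Ca²⁺ is the bare [Ar] core; Al²⁺ still has 1 valence electron; N²⁺ still has 3 valence electrons.
Pulling an electron out of a noble-gas core costs far more than removing a remaining valence electron, so Ca and Be sit at the high end of IE_3.
Valence configurations: Al²⁺ [Ne]3s¹, N²⁺ [He]2s²2p¹.
Approximate IE_3 values (kJ/mol): Be 14849, Ca 4912, Al 2745, N 4578.
Hence IE_3: Al < N < Ca < Be.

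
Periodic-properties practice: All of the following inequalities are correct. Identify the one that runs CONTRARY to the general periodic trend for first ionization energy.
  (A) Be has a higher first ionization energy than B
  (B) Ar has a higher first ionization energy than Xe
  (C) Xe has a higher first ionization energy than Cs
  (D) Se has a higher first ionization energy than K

(A)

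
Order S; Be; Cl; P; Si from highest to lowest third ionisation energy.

Be > Cl > S > Si > P

After 2 electrons have been removed, what remains? S²⁺ still has 4 valence electrons; Be²⁺ is the bare [He] core; Cl²⁺ still has 5 valence electrons; P²⁺ still has 3 valence electrons; Si²⁺ still has 2 valence electrons.
Breaking into a closed-shell core is much more expensive than removing a leftover valence electron — Be has the largest IE_3 here.
Valence configurations: S²⁺ [Ne]3s²3p², Cl²⁺ [Ne]3s²3p³, P²⁺ [Ne]3s²3p¹, Si²⁺ [Ne]3s².
P²⁺ loses a lone 3p electron whereas Si²⁺ must break into a filled 3s² pair, so IE_3(Si) > IE_3(P) even though P has the higher nuclear charge.
Approximate IE_3 values (kJ/mol): S 3357, Be 14849, Cl 3822, P 2914, Si 3232.
Putting it together, IE_3: P < Si < S < Cl < Be.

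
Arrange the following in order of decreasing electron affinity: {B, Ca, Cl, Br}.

Cl > Br > B > Ca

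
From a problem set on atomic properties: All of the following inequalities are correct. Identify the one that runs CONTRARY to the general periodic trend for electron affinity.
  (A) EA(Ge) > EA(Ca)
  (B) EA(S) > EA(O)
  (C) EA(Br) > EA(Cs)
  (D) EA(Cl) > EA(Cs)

(B)

The general trend: electron affinity increases across a period and decreases down a group.
(A) Ge (period 4, group 14) vs Ca (period 4, group 2): the stated order agrees with the simple trend.
(B) S (period 3, group 16) vs O (period 2, group 16): the stated order contradicts the simple trend.
(C) Br (period 4, group 17) vs Cs (period 6, group 1): the stated order agrees with the simple trend.
(D) Cl (period 3, group 17) vs Cs (period 6, group 1): the stated order agrees with the simple trend.
The exception is (B): the compact 2p subshell of O repels the added electron more than S's larger 3p does.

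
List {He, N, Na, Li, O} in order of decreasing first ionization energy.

IE₁ increases left→right with effective nuclear charge and decreases top→bottom as the valence shell moves farther out.
Neither a single period nor a single group — weigh both effects.
Li > Na: they share group 1; the group trend gives Li the larger value.
O > Li: both are in period 2; the period trend gives O the larger value.
N > O: this pair runs against the simple trend — see the exception note.
He > N: both effects reinforce here, so He is clearly the higher of the two.
Note the exception: N has a higher first ionization energy than O, contrary to the simple trend — pairing an electron in O's 2p⁴ costs repulsion energy, so O ionizes more easily than half-filled N (2p³).
For reference (kJ/mol): He 2372, Li 520, N 1402, O 1314, Na 496.
So from highest to lowest: He > N > O > Li > Na.

He > N > O > Li > Na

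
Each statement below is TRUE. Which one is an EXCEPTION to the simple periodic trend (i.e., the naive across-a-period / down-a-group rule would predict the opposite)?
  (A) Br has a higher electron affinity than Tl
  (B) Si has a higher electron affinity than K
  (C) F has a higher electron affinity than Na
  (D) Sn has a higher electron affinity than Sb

The general trend: electron affinity increases across a period and decreases down a group.
(A) Br (period 4, group 17) vs Tl (period 6, group 13): the stated order agrees with the simple trend.
(B) Si (period 3, group 14) vs K (period 4, group 1): the stated order agrees with the simple trend.
(C) F (period 2, group 17) vs Na (period 3, group 1): the stated order agrees with the simple trend.
(D) Sn (period 5, group 14) vs Sb (period 5, group 15): the stated order contradicts the simple trend.
The exception is (D): adding an electron to Sb's half-filled 5p³ is unfavourable, so Sn has the more exothermic EA.

(D)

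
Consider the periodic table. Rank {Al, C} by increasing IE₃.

Al < C

After 2 electrons have been removed, what remains? Al²⁺ still has 1 valence electron; C²⁺ still has 2 valence electrons.
All are still removing valence electrons, so compare the +2 ions as you would atoms: IE_3 generally rises across a period (higher Z_eff) and falls down a group (larger shell), subject to the usual subshell exceptions.
Valence configurations: Al²⁺ [Ne]3s¹, C²⁺ [He]2s².
Tabulated IE_3 (kJ/mol): Al 2745, C 4620.
Putting it together, IE_3: Al < C.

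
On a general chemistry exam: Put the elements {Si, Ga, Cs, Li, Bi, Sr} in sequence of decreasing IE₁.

Li is in period 2, group 1; Si is in period 3, group 14; Ga is in period 4, group 13; Sr is in period 5, group 2; Cs is in period 6, group 1; Bi is in period 6, group 15.
IE₁ increases left→right with effective nuclear charge and decreases top→bottom as the valence shell moves farther out.
Here both period and group differ, so the two effects have to be weighed against each other.
Li > Cs: Li sits above Cs in group 1, so the down-group effect alone puts Li higher.
Sr > Li: period and group pull opposite ways; the across-period shift dominates (550 vs 520 kJ/mol).
Ga > Sr: both effects reinforce here, so Ga is clearly the higher of the two.
Bi > Ga: period and group pull opposite ways; the across-period shift dominates (703 vs 579 kJ/mol).
Si > Bi: the two effects oppose for this pair; the down-group effect wins (786 vs 703 kJ/mol).
Approximate values (kJ/mol): Li 520, Si 786, Ga 579, Sr 550, Cs 376, Bi 703.
So from highest to lowest: Si > Bi > Ga > Sr > Li > Cs.

Si, Bi, Ga, Sr, Li, Cs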